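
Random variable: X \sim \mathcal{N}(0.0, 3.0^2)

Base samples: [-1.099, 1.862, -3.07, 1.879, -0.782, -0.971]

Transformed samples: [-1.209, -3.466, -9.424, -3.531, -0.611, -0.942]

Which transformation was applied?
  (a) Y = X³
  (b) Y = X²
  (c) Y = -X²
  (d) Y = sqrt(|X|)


Checking option (c) Y = -X²:
  X = -1.099 -> Y = -1.209 ✓
  X = 1.862 -> Y = -3.466 ✓
  X = -3.07 -> Y = -9.424 ✓
All samples match this transformation.

(c) -X²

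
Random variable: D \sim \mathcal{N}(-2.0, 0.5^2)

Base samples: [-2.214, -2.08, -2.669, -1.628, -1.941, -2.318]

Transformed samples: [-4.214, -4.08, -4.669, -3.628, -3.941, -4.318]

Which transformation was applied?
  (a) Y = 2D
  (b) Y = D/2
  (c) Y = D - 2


Checking option (c) Y = D - 2:
  D = -2.214 -> Y = -4.214 ✓
  D = -2.08 -> Y = -4.08 ✓
  D = -2.669 -> Y = -4.669 ✓
All samples match this transformation.

(c) D - 2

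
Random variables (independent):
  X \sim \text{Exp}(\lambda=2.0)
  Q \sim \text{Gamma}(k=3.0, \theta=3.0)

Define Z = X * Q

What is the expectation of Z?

For independent RVs: E[XY] = E[X]*E[Y]
E[X] = 0.5
E[Q] = 9
E[Z] = 0.5 * 9 = 4.5

4.5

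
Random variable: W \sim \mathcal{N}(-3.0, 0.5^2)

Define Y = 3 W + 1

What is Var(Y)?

For Y = aW + b: Var(Y) = a² * Var(W)
Var(W) = 0.5^2 = 0.25
Var(Y) = 3² * 0.25 = 9 * 0.25 = 2.25

2.25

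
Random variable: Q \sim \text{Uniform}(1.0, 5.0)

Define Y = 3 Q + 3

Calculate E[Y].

For Y = 3Q + 3:
E[Y] = 3 * E[Q] + 3
E[Q] = (1 + 5)/2 = 3
E[Y] = 3 * 3 + 3 = 12

12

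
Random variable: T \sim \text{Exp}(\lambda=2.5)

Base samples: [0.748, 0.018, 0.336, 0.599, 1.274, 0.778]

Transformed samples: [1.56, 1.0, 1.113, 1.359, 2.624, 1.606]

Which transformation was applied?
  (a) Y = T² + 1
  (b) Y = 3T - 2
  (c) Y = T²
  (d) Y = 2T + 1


Checking option (a) Y = T² + 1:
  T = 0.748 -> Y = 1.56 ✓
  T = 0.018 -> Y = 1.0 ✓
  T = 0.336 -> Y = 1.113 ✓
All samples match this transformation.

(a) T² + 1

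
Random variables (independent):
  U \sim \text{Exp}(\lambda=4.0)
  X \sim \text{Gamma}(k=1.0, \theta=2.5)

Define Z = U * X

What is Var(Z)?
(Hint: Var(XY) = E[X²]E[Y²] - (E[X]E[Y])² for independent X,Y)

Var(XY) = E[X²]E[Y²] - (E[X]E[Y])²
E[U] = 0.25, Var(U) = 0.0625
E[X] = 2.5, Var(X) = 6.25
E[U²] = 0.0625 + 0.25² = 0.125
E[X²] = 6.25 + 2.5² = 12.5
Var(Z) = 0.125*12.5 - (0.25*2.5)²
= 1.5625 - 0.390625 = 1.171875

1.171875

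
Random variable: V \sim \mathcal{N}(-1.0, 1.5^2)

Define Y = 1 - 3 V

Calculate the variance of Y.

For Y = aV + b: Var(Y) = a² * Var(V)
Var(V) = 1.5^2 = 2.25
Var(Y) = (-3)² * 2.25 = 9 * 2.25 = 20.25

20.25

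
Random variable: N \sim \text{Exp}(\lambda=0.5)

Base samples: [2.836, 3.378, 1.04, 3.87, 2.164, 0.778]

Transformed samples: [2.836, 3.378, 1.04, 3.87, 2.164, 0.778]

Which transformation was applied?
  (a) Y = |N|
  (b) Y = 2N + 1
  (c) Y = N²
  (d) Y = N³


Checking option (a) Y = |N|:
  N = 2.836 -> Y = 2.836 ✓
  N = 3.378 -> Y = 3.378 ✓
  N = 1.04 -> Y = 1.04 ✓
All samples match this transformation.

(a) |N|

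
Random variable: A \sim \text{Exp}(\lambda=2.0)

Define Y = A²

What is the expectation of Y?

Using E[X²] = Var(X) + (E[X])²:
E[A] = 0.5
Var(A) = 1/2.0^2 = 0.25
E[A²] = 0.25 + 0.5² = 0.25 + 0.25 = 0.5

0.5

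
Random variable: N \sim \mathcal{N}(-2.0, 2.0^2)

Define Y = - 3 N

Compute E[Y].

For Y = -3N:
E[Y] = -3 * E[N]
E[N] = -2.0 = -2
E[Y] = -3 * (-2) = 6

6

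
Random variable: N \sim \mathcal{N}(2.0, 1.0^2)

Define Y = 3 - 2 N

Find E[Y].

For Y = -2N + 3:
E[Y] = -2 * E[N] + 3
E[N] = 2.0 = 2
E[Y] = -2 * 2 + 3 = -1

-1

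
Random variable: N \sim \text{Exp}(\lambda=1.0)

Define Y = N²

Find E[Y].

Using E[X²] = Var(X) + (E[X])²:
E[N] = 1
Var(N) = 1/1.0^2 = 1
E[N²] = 1 + 1² = 1 + 1 = 2

2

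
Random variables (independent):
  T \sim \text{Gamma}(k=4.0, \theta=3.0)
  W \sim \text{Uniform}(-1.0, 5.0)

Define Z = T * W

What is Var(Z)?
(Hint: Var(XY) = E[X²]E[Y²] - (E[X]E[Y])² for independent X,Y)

Var(XY) = E[X²]E[Y²] - (E[X]E[Y])²
E[T] = 12, Var(T) = 36
E[W] = 2, Var(W) = 3
E[T²] = 36 + 12² = 180
E[W²] = 3 + 2² = 7
Var(Z) = 180*7 - (12*2)²
= 1260 - 576 = 684

684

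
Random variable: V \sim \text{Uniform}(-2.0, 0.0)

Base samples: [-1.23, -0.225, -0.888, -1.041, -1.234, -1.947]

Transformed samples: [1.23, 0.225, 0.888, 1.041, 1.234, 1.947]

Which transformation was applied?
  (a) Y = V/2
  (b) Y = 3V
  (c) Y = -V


Checking option (c) Y = -V:
  V = -1.23 -> Y = 1.23 ✓
  V = -0.225 -> Y = 0.225 ✓
  V = -0.888 -> Y = 0.888 ✓
All samples match this transformation.

(c) -V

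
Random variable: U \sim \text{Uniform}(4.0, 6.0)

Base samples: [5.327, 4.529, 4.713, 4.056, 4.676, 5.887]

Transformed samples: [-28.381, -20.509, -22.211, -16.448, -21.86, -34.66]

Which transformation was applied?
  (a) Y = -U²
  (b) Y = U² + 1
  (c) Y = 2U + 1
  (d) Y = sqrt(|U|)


Checking option (a) Y = -U²:
  U = 5.327 -> Y = -28.381 ✓
  U = 4.529 -> Y = -20.509 ✓
  U = 4.713 -> Y = -22.211 ✓
All samples match this transformation.

(a) -U²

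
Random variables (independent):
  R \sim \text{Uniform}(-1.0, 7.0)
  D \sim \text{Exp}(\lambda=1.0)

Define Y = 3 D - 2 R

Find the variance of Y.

For independent RVs: Var(aX + bY) = a²Var(X) + b²Var(Y)
Var(R) = 5.3333333
Var(D) = 1
Var(Y) = (-2)²*5.3333333 + 3²*1
= 4*5.3333333 + 9*1 = 30.333333

30.333333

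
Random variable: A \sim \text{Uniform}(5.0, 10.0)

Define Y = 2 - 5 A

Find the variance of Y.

For Y = aA + b: Var(Y) = a² * Var(A)
Var(A) = (10 - 5)^2/12 = 2.0833333
Var(Y) = (-5)² * 2.0833333 = 25 * 2.0833333 = 52.083333

52.083333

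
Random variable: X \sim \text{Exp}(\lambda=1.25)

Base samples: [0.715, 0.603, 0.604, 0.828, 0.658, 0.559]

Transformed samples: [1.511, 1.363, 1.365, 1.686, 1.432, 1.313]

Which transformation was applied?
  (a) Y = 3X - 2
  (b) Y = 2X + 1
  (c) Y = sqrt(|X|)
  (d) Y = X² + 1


Checking option (d) Y = X² + 1:
  X = 0.715 -> Y = 1.511 ✓
  X = 0.603 -> Y = 1.363 ✓
  X = 0.604 -> Y = 1.365 ✓
All samples match this transformation.

(d) X² + 1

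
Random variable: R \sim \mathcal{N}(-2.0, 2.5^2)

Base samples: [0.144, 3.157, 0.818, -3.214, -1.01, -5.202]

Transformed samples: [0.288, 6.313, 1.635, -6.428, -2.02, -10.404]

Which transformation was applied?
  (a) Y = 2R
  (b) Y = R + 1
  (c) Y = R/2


Checking option (a) Y = 2R:
  R = 0.144 -> Y = 0.288 ✓
  R = 3.157 -> Y = 6.313 ✓
  R = 0.818 -> Y = 1.635 ✓
All samples match this transformation.

(a) 2R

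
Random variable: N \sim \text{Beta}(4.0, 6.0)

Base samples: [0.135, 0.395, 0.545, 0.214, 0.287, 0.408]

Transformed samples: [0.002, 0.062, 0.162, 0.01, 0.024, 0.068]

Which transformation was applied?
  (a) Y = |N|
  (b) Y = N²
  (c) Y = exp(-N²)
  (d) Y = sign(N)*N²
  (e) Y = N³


Checking option (e) Y = N³:
  N = 0.135 -> Y = 0.002 ✓
  N = 0.395 -> Y = 0.062 ✓
  N = 0.545 -> Y = 0.162 ✓
All samples match this transformation.

(e) N³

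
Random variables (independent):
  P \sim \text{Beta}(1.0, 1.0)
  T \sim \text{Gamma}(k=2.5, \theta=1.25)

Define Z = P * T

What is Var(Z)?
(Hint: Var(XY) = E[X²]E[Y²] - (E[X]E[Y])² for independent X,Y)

Var(XY) = E[X²]E[Y²] - (E[X]E[Y])²
E[P] = 0.5, Var(P) = 0.083333333
E[T] = 3.125, Var(T) = 3.90625
E[P²] = 0.083333333 + 0.5² = 0.33333333
E[T²] = 3.90625 + 3.125² = 13.671875
Var(Z) = 0.33333333*13.671875 - (0.5*3.125)²
= 4.5572917 - 2.4414062 = 2.1158854

2.1158854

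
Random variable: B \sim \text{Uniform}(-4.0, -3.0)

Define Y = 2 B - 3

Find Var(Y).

For Y = aB + b: Var(Y) = a² * Var(B)
Var(B) = (-3 + 4)^2/12 = 0.083333333
Var(Y) = 2² * 0.083333333 = 4 * 0.083333333 = 0.33333333

0.33333333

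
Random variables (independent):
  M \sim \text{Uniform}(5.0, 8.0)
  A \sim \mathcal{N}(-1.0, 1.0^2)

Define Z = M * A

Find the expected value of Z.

For independent RVs: E[XY] = E[X]*E[Y]
E[M] = 6.5
E[A] = -1
E[Z] = 6.5 * (-1) = -6.5

-6.5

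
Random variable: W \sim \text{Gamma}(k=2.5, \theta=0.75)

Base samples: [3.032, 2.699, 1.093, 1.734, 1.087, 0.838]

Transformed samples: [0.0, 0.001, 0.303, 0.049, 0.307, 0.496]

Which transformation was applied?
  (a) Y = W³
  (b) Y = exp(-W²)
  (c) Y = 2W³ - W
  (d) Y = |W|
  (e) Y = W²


Checking option (b) Y = exp(-W²):
  W = 3.032 -> Y = 0.0 ✓
  W = 2.699 -> Y = 0.001 ✓
  W = 1.093 -> Y = 0.303 ✓
All samples match this transformation.

(b) exp(-W²)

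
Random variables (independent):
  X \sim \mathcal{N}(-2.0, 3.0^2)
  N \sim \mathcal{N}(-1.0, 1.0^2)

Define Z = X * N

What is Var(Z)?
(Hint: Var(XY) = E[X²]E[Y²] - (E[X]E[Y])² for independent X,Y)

Var(XY) = E[X²]E[Y²] - (E[X]E[Y])²
E[X] = -2, Var(X) = 9
E[N] = -1, Var(N) = 1
E[X²] = 9 + (-2)² = 13
E[N²] = 1 + (-1)² = 2
Var(Z) = 13*2 - (-2*(-1))²
= 26 - 4 = 22

22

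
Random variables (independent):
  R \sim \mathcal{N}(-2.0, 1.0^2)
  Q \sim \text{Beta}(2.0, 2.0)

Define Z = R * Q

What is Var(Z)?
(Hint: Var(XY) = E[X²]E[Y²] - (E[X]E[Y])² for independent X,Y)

Var(XY) = E[X²]E[Y²] - (E[X]E[Y])²
E[R] = -2, Var(R) = 1
E[Q] = 0.5, Var(Q) = 0.05
E[R²] = 1 + (-2)² = 5
E[Q²] = 0.05 + 0.5² = 0.3
Var(Z) = 5*0.3 - (-2*0.5)²
= 1.5 - 1 = 0.5

0.5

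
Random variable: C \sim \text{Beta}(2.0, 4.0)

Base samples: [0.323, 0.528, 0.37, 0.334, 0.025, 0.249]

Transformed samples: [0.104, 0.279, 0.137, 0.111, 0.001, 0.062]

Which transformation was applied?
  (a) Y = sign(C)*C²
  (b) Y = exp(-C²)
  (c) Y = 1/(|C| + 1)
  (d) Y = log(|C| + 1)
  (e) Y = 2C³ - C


Checking option (a) Y = sign(C)*C²:
  C = 0.323 -> Y = 0.104 ✓
  C = 0.528 -> Y = 0.279 ✓
  C = 0.37 -> Y = 0.137 ✓
All samples match this transformation.

(a) sign(C)*C²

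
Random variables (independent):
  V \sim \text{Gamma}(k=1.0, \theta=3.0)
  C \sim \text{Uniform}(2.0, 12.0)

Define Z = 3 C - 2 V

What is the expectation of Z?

E[Z] = -2*E[V] + 3*E[C]
E[V] = 3
E[C] = 7
E[Z] = -2*3 + 3*7 = 15

15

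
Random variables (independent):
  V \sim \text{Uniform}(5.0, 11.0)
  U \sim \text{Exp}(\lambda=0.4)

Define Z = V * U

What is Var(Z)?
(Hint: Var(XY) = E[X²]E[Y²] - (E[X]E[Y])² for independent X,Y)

Var(XY) = E[X²]E[Y²] - (E[X]E[Y])²
E[V] = 8, Var(V) = 3
E[U] = 2.5, Var(U) = 6.25
E[V²] = 3 + 8² = 67
E[U²] = 6.25 + 2.5² = 12.5
Var(Z) = 67*12.5 - (8*2.5)²
= 837.5 - 400 = 437.5

437.5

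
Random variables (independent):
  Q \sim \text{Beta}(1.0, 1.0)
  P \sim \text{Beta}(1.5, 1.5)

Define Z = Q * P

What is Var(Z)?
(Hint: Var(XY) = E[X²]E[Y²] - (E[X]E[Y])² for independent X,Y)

Var(XY) = E[X²]E[Y²] - (E[X]E[Y])²
E[Q] = 0.5, Var(Q) = 0.083333333
E[P] = 0.5, Var(P) = 0.0625
E[Q²] = 0.083333333 + 0.5² = 0.33333333
E[P²] = 0.0625 + 0.5² = 0.3125
Var(Z) = 0.33333333*0.3125 - (0.5*0.5)²
= 0.10416667 - 0.0625 = 0.041666667

0.041666667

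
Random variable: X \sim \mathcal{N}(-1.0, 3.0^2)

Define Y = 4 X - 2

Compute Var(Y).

For Y = aX + b: Var(Y) = a² * Var(X)
Var(X) = 3.0^2 = 9
Var(Y) = 4² * 9 = 16 * 9 = 144

144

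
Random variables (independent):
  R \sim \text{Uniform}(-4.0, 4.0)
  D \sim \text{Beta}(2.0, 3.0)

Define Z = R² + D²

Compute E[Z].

E[Z] = E[R²] + E[D²]
E[R²] = Var(R) + E[R]² = 5.3333333 + 0 = 5.3333333
E[D²] = Var(D) + E[D]² = 0.04 + 0.16 = 0.2
E[Z] = 5.3333333 + 0.2 = 5.5333333

5.5333333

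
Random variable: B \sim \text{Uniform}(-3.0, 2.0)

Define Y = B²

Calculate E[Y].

E[B²] = Var(B) + (E[B])² = 2.0833333 + 0.25 = 2.3333333

2.3333333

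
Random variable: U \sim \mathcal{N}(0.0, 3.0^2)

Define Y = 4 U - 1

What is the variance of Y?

For Y = aU + b: Var(Y) = a² * Var(U)
Var(U) = 3.0^2 = 9
Var(Y) = 4² * 9 = 16 * 9 = 144

144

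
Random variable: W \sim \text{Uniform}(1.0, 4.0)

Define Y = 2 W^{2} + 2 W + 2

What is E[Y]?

E[Y] = 2*E[W²] + 2*E[W] + 2
E[W] = 2.5
E[W²] = Var(W) + (E[W])² = 0.75 + 6.25 = 7
E[Y] = 2*7 + 2*2.5 + 2 = 21

21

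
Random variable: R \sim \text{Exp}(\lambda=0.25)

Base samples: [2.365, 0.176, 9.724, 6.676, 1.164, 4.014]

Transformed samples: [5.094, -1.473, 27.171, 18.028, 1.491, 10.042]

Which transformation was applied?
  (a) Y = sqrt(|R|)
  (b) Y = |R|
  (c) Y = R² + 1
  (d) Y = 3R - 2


Checking option (d) Y = 3R - 2:
  R = 2.365 -> Y = 5.094 ✓
  R = 0.176 -> Y = -1.473 ✓
  R = 9.724 -> Y = 27.171 ✓
All samples match this transformation.

(d) 3R - 2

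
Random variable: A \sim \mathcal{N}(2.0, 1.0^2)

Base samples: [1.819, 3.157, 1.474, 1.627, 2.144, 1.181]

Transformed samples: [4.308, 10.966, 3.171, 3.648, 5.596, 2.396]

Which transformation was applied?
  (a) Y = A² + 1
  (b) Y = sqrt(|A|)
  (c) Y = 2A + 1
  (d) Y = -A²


Checking option (a) Y = A² + 1:
  A = 1.819 -> Y = 4.308 ✓
  A = 3.157 -> Y = 10.966 ✓
  A = 1.474 -> Y = 3.171 ✓
All samples match this transformation.

(a) A² + 1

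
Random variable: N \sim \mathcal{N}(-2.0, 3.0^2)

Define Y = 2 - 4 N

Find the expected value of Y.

For Y = -4N + 2:
E[Y] = -4 * E[N] + 2
E[N] = -2.0 = -2
E[Y] = -4 * (-2) + 2 = 10

10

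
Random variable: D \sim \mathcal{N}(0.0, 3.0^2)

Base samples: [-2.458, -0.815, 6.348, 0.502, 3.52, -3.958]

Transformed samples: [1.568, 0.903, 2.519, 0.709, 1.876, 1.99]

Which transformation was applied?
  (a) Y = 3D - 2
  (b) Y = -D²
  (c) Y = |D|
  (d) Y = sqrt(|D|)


Checking option (d) Y = sqrt(|D|):
  D = -2.458 -> Y = 1.568 ✓
  D = -0.815 -> Y = 0.903 ✓
  D = 6.348 -> Y = 2.519 ✓
All samples match this transformation.

(d) sqrt(|D|)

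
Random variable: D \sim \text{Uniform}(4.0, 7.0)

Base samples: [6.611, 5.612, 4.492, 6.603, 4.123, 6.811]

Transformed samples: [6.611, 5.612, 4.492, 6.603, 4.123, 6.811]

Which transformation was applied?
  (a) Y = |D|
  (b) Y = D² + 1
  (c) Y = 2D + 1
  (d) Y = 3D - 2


Checking option (a) Y = |D|:
  D = 6.611 -> Y = 6.611 ✓
  D = 5.612 -> Y = 5.612 ✓
  D = 4.492 -> Y = 4.492 ✓
All samples match this transformation.

(a) |D|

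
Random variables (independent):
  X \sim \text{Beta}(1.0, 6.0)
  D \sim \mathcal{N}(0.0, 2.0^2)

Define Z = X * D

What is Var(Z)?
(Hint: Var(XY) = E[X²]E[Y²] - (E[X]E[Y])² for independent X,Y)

Var(XY) = E[X²]E[Y²] - (E[X]E[Y])²
E[X] = 0.14285714, Var(X) = 0.015306122
E[D] = 0, Var(D) = 4
E[X²] = 0.015306122 + 0.14285714² = 0.035714286
E[D²] = 4 + 0² = 4
Var(Z) = 0.035714286*4 - (0.14285714*0)²
= 0.14285714 - 0 = 0.14285714

0.14285714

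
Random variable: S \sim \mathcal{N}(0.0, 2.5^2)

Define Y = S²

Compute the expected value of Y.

Using E[X²] = Var(X) + (E[X])²:
E[S] = 0
Var(S) = 2.5^2 = 6.25
E[S²] = 6.25 + 0² = 6.25 + 0 = 6.25

6.25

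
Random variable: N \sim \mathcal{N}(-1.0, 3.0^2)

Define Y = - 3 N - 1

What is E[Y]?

For Y = -3N - 1:
E[Y] = -3 * E[N] - 1
E[N] = -1.0 = -1
E[Y] = -3 * (-1) - 1 = 2

2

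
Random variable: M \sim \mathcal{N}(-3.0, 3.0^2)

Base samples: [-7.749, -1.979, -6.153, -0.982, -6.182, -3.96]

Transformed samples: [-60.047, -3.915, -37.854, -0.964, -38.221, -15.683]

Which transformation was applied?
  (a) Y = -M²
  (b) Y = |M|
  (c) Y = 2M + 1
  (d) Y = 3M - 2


Checking option (a) Y = -M²:
  M = -7.749 -> Y = -60.047 ✓
  M = -1.979 -> Y = -3.915 ✓
  M = -6.153 -> Y = -37.854 ✓
All samples match this transformation.

(a) -M²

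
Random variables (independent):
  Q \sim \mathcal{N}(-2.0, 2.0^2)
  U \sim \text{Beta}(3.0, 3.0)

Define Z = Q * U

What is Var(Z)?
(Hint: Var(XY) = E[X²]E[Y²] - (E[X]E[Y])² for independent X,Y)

Var(XY) = E[X²]E[Y²] - (E[X]E[Y])²
E[Q] = -2, Var(Q) = 4
E[U] = 0.5, Var(U) = 0.035714286
E[Q²] = 4 + (-2)² = 8
E[U²] = 0.035714286 + 0.5² = 0.28571429
Var(Z) = 8*0.28571429 - (-2*0.5)²
= 2.2857143 - 1 = 1.2857143

1.2857143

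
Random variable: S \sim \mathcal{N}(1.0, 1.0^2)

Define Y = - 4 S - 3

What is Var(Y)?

For Y = aS + b: Var(Y) = a² * Var(S)
Var(S) = 1.0^2 = 1
Var(Y) = (-4)² * 1 = 16 * 1 = 16

16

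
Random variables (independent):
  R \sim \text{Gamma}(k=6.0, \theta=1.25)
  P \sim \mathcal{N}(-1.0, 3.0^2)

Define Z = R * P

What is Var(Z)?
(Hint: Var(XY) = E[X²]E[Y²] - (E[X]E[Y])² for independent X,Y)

Var(XY) = E[X²]E[Y²] - (E[X]E[Y])²
E[R] = 7.5, Var(R) = 9.375
E[P] = -1, Var(P) = 9
E[R²] = 9.375 + 7.5² = 65.625
E[P²] = 9 + (-1)² = 10
Var(Z) = 65.625*10 - (7.5*(-1))²
= 656.25 - 56.25 = 600

600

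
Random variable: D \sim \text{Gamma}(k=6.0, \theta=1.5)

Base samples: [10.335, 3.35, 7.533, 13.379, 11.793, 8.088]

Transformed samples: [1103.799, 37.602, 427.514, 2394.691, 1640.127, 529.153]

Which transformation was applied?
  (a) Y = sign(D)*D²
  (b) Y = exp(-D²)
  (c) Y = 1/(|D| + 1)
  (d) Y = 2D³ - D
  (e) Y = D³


Checking option (e) Y = D³:
  D = 10.335 -> Y = 1103.799 ✓
  D = 3.35 -> Y = 37.602 ✓
  D = 7.533 -> Y = 427.514 ✓
All samples match this transformation.

(e) D³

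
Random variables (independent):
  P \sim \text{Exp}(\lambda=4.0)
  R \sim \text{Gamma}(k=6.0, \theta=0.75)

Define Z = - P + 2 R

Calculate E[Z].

E[Z] = -1*E[P] + 2*E[R]
E[P] = 0.25
E[R] = 4.5
E[Z] = -1*0.25 + 2*4.5 = 8.75

8.75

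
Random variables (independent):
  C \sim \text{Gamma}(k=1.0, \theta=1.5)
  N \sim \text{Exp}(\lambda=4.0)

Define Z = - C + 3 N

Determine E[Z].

E[Z] = -1*E[C] + 3*E[N]
E[C] = 1.5
E[N] = 0.25
E[Z] = -1*1.5 + 3*0.25 = -0.75

-0.75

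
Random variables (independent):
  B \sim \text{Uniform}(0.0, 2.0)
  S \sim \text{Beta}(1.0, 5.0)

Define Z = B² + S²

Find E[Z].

E[Z] = E[B²] + E[S²]
E[B²] = Var(B) + E[B]² = 0.33333333 + 1 = 1.3333333
E[S²] = Var(S) + E[S]² = 0.01984127 + 0.027777778 = 0.047619048
E[Z] = 1.3333333 + 0.047619048 = 1.3809524

1.3809524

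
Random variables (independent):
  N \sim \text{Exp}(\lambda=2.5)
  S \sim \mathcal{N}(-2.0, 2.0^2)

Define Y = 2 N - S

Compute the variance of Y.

For independent RVs: Var(aX + bY) = a²Var(X) + b²Var(Y)
Var(N) = 0.16
Var(S) = 4
Var(Y) = 2²*0.16 + (-1)²*4
= 4*0.16 + 1*4 = 4.64

4.64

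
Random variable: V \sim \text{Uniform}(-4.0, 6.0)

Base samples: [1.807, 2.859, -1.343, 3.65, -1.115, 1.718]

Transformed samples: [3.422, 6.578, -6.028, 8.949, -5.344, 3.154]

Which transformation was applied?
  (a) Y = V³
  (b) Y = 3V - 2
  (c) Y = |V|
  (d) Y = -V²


Checking option (b) Y = 3V - 2:
  V = 1.807 -> Y = 3.422 ✓
  V = 2.859 -> Y = 6.578 ✓
  V = -1.343 -> Y = -6.028 ✓
All samples match this transformation.

(b) 3V - 2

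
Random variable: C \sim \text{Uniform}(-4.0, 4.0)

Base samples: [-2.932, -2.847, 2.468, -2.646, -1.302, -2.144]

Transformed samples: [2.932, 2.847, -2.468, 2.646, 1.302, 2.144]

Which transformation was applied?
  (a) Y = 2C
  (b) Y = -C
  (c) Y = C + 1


Checking option (b) Y = -C:
  C = -2.932 -> Y = 2.932 ✓
  C = -2.847 -> Y = 2.847 ✓
  C = 2.468 -> Y = -2.468 ✓
All samples match this transformation.

(b) -C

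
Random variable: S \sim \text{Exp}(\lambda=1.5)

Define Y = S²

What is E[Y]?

E[S²] = Var(S) + (E[S])² = 0.44444444 + 0.44444444 = 0.88888889

0.88888889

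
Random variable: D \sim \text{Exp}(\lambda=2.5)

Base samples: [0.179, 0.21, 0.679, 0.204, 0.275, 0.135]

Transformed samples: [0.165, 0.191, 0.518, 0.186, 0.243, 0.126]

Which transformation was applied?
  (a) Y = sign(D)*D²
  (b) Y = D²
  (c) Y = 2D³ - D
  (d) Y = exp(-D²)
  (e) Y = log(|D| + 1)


Checking option (e) Y = log(|D| + 1):
  D = 0.179 -> Y = 0.165 ✓
  D = 0.21 -> Y = 0.191 ✓
  D = 0.679 -> Y = 0.518 ✓
All samples match this transformation.

(e) log(|D| + 1)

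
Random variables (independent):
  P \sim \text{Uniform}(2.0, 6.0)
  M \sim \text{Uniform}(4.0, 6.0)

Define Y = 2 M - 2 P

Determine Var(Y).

For independent RVs: Var(aX + bY) = a²Var(X) + b²Var(Y)
Var(P) = 1.3333333
Var(M) = 0.33333333
Var(Y) = (-2)²*1.3333333 + 2²*0.33333333
= 4*1.3333333 + 4*0.33333333 = 6.6666667

6.6666667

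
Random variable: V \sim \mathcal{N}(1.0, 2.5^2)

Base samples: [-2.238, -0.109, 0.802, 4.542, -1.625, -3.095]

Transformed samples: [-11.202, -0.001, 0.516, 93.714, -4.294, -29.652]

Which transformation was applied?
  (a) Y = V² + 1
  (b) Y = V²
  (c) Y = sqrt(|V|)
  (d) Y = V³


Checking option (d) Y = V³:
  V = -2.238 -> Y = -11.202 ✓
  V = -0.109 -> Y = -0.001 ✓
  V = 0.802 -> Y = 0.516 ✓
All samples match this transformation.

(d) V³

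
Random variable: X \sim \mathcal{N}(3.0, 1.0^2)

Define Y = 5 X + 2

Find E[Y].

For Y = 5X + 2:
E[Y] = 5 * E[X] + 2
E[X] = 3.0 = 3
E[Y] = 5 * 3 + 2 = 17

17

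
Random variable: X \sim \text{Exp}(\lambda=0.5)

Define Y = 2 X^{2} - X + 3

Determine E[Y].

E[Y] = 2*E[X²] - 1*E[X] + 3
E[X] = 2
E[X²] = Var(X) + (E[X])² = 4 + 4 = 8
E[Y] = 2*8 - 1*2 + 3 = 17

17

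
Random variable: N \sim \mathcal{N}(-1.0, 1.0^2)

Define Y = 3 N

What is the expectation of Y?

For Y = 3N:
E[Y] = 3 * E[N]
E[N] = -1.0 = -1
E[Y] = 3 * (-1) = -3

-3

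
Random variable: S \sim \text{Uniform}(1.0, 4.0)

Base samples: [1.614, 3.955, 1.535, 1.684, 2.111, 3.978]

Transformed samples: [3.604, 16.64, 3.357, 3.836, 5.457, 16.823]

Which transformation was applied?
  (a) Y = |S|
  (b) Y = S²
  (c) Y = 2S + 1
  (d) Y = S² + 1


Checking option (d) Y = S² + 1:
  S = 1.614 -> Y = 3.604 ✓
  S = 3.955 -> Y = 16.64 ✓
  S = 1.535 -> Y = 3.357 ✓
All samples match this transformation.

(d) S² + 1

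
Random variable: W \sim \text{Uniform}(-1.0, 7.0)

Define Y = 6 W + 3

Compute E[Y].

For Y = 6W + 3:
E[Y] = 6 * E[W] + 3
E[W] = (-1 + 7)/2 = 3
E[Y] = 6 * 3 + 3 = 21

21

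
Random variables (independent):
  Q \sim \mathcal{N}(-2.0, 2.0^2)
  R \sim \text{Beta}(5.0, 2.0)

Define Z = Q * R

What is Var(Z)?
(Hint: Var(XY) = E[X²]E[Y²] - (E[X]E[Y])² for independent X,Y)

Var(XY) = E[X²]E[Y²] - (E[X]E[Y])²
E[Q] = -2, Var(Q) = 4
E[R] = 0.71428571, Var(R) = 0.025510204
E[Q²] = 4 + (-2)² = 8
E[R²] = 0.025510204 + 0.71428571² = 0.53571429
Var(Z) = 8*0.53571429 - (-2*0.71428571)²
= 4.2857143 - 2.0408163 = 2.244898

2.244898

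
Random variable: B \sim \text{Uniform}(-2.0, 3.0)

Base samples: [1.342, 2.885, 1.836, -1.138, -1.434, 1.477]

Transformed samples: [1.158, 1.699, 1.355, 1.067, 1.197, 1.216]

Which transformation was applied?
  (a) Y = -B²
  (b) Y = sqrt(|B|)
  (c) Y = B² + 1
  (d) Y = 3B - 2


Checking option (b) Y = sqrt(|B|):
  B = 1.342 -> Y = 1.158 ✓
  B = 2.885 -> Y = 1.699 ✓
  B = 1.836 -> Y = 1.355 ✓
All samples match this transformation.

(b) sqrt(|B|)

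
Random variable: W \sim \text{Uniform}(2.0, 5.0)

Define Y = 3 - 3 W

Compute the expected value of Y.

For Y = -3W + 3:
E[Y] = -3 * E[W] + 3
E[W] = (2 + 5)/2 = 3.5
E[Y] = -3 * 3.5 + 3 = -7.5

-7.5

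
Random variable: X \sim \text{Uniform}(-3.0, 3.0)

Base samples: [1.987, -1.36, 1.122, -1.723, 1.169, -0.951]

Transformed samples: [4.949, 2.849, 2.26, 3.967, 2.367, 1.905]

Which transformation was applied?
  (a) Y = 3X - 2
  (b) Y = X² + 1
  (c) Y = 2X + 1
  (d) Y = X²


Checking option (b) Y = X² + 1:
  X = 1.987 -> Y = 4.949 ✓
  X = -1.36 -> Y = 2.849 ✓
  X = 1.122 -> Y = 2.26 ✓
All samples match this transformation.

(b) X² + 1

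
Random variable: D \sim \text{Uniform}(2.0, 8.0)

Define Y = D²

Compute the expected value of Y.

E[D²] = Var(D) + (E[D])² = 3 + 25 = 28

28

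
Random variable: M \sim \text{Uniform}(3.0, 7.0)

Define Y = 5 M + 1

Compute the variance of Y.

For Y = aM + b: Var(Y) = a² * Var(M)
Var(M) = (7 - 3)^2/12 = 1.3333333
Var(Y) = 5² * 1.3333333 = 25 * 1.3333333 = 33.333333

33.333333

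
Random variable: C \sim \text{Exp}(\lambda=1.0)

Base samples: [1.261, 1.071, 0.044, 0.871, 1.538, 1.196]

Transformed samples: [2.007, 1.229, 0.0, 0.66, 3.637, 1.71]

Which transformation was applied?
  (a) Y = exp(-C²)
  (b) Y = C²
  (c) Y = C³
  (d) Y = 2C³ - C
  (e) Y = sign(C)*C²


Checking option (c) Y = C³:
  C = 1.261 -> Y = 2.007 ✓
  C = 1.071 -> Y = 1.229 ✓
  C = 0.044 -> Y = 0.0 ✓
All samples match this transformation.

(c) C³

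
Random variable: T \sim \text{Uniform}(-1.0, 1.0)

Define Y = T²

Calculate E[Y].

Using E[X²] = Var(X) + (E[X])²:
E[T] = 0
Var(T) = (1 + 1)^2/12 = 0.33333333
E[T²] = 0.33333333 + 0² = 0.33333333 + 0 = 0.33333333

0.33333333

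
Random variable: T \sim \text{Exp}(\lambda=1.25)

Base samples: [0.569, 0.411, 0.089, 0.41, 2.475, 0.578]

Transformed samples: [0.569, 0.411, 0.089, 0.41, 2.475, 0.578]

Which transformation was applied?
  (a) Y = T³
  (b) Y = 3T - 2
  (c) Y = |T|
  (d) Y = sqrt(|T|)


Checking option (c) Y = |T|:
  T = 0.569 -> Y = 0.569 ✓
  T = 0.411 -> Y = 0.411 ✓
  T = 0.089 -> Y = 0.089 ✓
All samples match this transformation.

(c) |T|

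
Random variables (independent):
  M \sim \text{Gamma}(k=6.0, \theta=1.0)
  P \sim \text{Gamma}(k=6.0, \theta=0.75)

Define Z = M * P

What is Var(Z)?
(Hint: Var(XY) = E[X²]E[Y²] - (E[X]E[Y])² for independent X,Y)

Var(XY) = E[X²]E[Y²] - (E[X]E[Y])²
E[M] = 6, Var(M) = 6
E[P] = 4.5, Var(P) = 3.375
E[M²] = 6 + 6² = 42
E[P²] = 3.375 + 4.5² = 23.625
Var(Z) = 42*23.625 - (6*4.5)²
= 992.25 - 729 = 263.25

263.25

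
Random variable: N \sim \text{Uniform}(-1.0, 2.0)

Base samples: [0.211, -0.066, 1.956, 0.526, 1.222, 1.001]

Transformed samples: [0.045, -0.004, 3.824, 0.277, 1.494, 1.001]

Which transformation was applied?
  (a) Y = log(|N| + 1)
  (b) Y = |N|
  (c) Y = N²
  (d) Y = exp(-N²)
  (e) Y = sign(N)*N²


Checking option (e) Y = sign(N)*N²:
  N = 0.211 -> Y = 0.045 ✓
  N = -0.066 -> Y = -0.004 ✓
  N = 1.956 -> Y = 3.824 ✓
All samples match this transformation.

(e) sign(N)*N²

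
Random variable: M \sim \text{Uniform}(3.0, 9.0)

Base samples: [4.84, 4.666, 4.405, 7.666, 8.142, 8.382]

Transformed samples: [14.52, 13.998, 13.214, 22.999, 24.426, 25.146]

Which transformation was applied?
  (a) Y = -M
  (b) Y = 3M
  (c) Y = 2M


Checking option (b) Y = 3M:
  M = 4.84 -> Y = 14.52 ✓
  M = 4.666 -> Y = 13.998 ✓
  M = 4.405 -> Y = 13.214 ✓
All samples match this transformation.

(b) 3M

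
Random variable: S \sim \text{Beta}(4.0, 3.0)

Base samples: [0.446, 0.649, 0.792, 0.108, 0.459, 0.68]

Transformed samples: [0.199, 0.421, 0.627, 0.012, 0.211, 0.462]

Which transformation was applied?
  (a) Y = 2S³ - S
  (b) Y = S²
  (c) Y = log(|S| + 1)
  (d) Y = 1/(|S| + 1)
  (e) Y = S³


Checking option (b) Y = S²:
  S = 0.446 -> Y = 0.199 ✓
  S = 0.649 -> Y = 0.421 ✓
  S = 0.792 -> Y = 0.627 ✓
All samples match this transformation.

(b) S²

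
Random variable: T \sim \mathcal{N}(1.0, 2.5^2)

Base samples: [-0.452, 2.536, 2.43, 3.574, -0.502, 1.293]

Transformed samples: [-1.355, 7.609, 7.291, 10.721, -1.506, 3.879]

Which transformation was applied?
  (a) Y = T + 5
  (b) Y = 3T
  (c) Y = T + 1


Checking option (b) Y = 3T:
  T = -0.452 -> Y = -1.355 ✓
  T = 2.536 -> Y = 7.609 ✓
  T = 2.43 -> Y = 7.291 ✓
All samples match this transformation.

(b) 3T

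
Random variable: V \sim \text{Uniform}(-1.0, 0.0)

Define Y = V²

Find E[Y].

E[V²] = Var(V) + (E[V])² = 0.083333333 + 0.25 = 0.33333333

0.33333333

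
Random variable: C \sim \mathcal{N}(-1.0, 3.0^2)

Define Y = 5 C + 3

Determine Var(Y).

For Y = aC + b: Var(Y) = a² * Var(C)
Var(C) = 3.0^2 = 9
Var(Y) = 5² * 9 = 25 * 9 = 225

225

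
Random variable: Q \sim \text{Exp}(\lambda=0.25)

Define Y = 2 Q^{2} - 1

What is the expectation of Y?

E[Y] = 2*E[Q²] - 1
E[Q] = 4
E[Q²] = Var(Q) + (E[Q])² = 16 + 16 = 32
E[Y] = 2*32 - 1 = 63

63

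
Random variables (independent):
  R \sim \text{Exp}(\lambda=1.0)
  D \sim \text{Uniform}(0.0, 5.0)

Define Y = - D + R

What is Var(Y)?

For independent RVs: Var(aX + bY) = a²Var(X) + b²Var(Y)
Var(R) = 1
Var(D) = 2.0833333
Var(Y) = 1²*1 + (-1)²*2.0833333
= 1*1 + 1*2.0833333 = 3.0833333

3.0833333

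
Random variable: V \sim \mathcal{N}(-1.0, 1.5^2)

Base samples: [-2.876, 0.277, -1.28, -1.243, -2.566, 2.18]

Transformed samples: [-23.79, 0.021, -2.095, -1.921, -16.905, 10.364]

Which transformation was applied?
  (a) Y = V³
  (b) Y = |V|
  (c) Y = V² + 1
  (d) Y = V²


Checking option (a) Y = V³:
  V = -2.876 -> Y = -23.79 ✓
  V = 0.277 -> Y = 0.021 ✓
  V = -1.28 -> Y = -2.095 ✓
All samples match this transformation.

(a) V³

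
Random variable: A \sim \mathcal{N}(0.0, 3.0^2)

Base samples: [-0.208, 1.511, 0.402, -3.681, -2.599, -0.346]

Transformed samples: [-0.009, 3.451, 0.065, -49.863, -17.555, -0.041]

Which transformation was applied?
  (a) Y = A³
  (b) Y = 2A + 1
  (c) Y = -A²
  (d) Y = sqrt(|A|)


Checking option (a) Y = A³:
  A = -0.208 -> Y = -0.009 ✓
  A = 1.511 -> Y = 3.451 ✓
  A = 0.402 -> Y = 0.065 ✓
All samples match this transformation.

(a) A³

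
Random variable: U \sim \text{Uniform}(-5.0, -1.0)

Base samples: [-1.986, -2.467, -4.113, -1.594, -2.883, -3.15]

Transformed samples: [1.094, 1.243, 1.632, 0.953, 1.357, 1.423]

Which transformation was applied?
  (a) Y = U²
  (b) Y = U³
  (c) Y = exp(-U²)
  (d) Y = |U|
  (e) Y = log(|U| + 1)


Checking option (e) Y = log(|U| + 1):
  U = -1.986 -> Y = 1.094 ✓
  U = -2.467 -> Y = 1.243 ✓
  U = -4.113 -> Y = 1.632 ✓
All samples match this transformation.

(e) log(|U| + 1)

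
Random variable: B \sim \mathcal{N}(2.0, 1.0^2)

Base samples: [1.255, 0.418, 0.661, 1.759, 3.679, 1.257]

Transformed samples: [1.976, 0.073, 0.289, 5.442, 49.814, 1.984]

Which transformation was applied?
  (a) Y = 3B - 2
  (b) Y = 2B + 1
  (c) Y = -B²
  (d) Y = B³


Checking option (d) Y = B³:
  B = 1.255 -> Y = 1.976 ✓
  B = 0.418 -> Y = 0.073 ✓
  B = 0.661 -> Y = 0.289 ✓
All samples match this transformation.

(d) B³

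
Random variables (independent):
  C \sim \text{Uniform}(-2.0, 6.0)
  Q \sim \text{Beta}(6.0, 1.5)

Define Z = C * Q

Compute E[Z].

For independent RVs: E[XY] = E[X]*E[Y]
E[C] = 2
E[Q] = 0.8
E[Z] = 2 * 0.8 = 1.6

1.6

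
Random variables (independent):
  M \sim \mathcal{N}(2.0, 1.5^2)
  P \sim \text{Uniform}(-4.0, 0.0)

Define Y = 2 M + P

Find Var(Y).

For independent RVs: Var(aX + bY) = a²Var(X) + b²Var(Y)
Var(M) = 2.25
Var(P) = 1.3333333
Var(Y) = 2²*2.25 + 1²*1.3333333
= 4*2.25 + 1*1.3333333 = 10.333333

10.333333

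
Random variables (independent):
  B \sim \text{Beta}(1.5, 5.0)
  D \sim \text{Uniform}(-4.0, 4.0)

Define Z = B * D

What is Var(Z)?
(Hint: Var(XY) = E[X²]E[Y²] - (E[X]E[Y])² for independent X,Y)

Var(XY) = E[X²]E[Y²] - (E[X]E[Y])²
E[B] = 0.23076923, Var(B) = 0.023668639
E[D] = 0, Var(D) = 5.3333333
E[B²] = 0.023668639 + 0.23076923² = 0.076923077
E[D²] = 5.3333333 + 0² = 5.3333333
Var(Z) = 0.076923077*5.3333333 - (0.23076923*0)²
= 0.41025641 - 0 = 0.41025641

0.41025641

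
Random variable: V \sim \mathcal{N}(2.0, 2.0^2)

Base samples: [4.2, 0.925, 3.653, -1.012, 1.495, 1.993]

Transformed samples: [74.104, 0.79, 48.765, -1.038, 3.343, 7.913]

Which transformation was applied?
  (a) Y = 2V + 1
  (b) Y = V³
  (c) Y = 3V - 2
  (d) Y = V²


Checking option (b) Y = V³:
  V = 4.2 -> Y = 74.104 ✓
  V = 0.925 -> Y = 0.79 ✓
  V = 3.653 -> Y = 48.765 ✓
All samples match this transformation.

(b) V³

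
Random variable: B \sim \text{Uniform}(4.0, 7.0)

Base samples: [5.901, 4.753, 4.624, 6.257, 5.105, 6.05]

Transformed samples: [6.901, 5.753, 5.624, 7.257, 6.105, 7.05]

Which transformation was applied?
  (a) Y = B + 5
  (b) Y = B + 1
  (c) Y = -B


Checking option (b) Y = B + 1:
  B = 5.901 -> Y = 6.901 ✓
  B = 4.753 -> Y = 5.753 ✓
  B = 4.624 -> Y = 5.624 ✓
All samples match this transformation.

(b) B + 1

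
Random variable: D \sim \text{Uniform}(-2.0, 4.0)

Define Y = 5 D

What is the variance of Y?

For Y = aD + b: Var(Y) = a² * Var(D)
Var(D) = (4 + 2)^2/12 = 3
Var(Y) = 5² * 3 = 25 * 3 = 75

75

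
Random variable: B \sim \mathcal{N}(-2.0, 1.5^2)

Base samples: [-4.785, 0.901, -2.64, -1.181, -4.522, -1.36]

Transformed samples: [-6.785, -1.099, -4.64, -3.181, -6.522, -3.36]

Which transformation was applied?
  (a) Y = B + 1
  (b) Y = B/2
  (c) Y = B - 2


Checking option (c) Y = B - 2:
  B = -4.785 -> Y = -6.785 ✓
  B = 0.901 -> Y = -1.099 ✓
  B = -2.64 -> Y = -4.64 ✓
All samples match this transformation.

(c) B - 2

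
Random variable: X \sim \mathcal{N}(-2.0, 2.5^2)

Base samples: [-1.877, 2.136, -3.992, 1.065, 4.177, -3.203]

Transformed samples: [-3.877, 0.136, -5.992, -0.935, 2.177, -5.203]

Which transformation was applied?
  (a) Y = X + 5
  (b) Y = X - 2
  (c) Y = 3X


Checking option (b) Y = X - 2:
  X = -1.877 -> Y = -3.877 ✓
  X = 2.136 -> Y = 0.136 ✓
  X = -3.992 -> Y = -5.992 ✓
All samples match this transformation.

(b) X - 2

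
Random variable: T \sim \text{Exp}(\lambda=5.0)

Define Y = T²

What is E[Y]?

Using E[X²] = Var(X) + (E[X])²:
E[T] = 0.2
Var(T) = 1/5.0^2 = 0.04
E[T²] = 0.04 + 0.2² = 0.04 + 0.04 = 0.08

0.08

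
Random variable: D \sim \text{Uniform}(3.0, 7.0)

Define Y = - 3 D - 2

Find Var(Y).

For Y = aD + b: Var(Y) = a² * Var(D)
Var(D) = (7 - 3)^2/12 = 1.3333333
Var(Y) = (-3)² * 1.3333333 = 9 * 1.3333333 = 12

12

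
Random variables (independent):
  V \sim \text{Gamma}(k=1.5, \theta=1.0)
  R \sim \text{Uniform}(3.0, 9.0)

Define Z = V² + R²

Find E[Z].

E[Z] = E[V²] + E[R²]
E[V²] = Var(V) + E[V]² = 1.5 + 2.25 = 3.75
E[R²] = Var(R) + E[R]² = 3 + 36 = 39
E[Z] = 3.75 + 39 = 42.75

42.75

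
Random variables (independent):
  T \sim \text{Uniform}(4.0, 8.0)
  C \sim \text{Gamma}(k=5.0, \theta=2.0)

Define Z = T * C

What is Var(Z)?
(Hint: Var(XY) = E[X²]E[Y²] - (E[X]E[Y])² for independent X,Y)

Var(XY) = E[X²]E[Y²] - (E[X]E[Y])²
E[T] = 6, Var(T) = 1.3333333
E[C] = 10, Var(C) = 20
E[T²] = 1.3333333 + 6² = 37.333333
E[C²] = 20 + 10² = 120
Var(Z) = 37.333333*120 - (6*10)²
= 4480 - 3600 = 880

880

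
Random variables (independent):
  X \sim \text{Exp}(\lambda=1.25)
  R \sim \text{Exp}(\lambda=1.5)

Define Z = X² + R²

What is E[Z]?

E[Z] = E[X²] + E[R²]
E[X²] = Var(X) + E[X]² = 0.64 + 0.64 = 1.28
E[R²] = Var(R) + E[R]² = 0.44444444 + 0.44444444 = 0.88888889
E[Z] = 1.28 + 0.88888889 = 2.1688889

2.1688889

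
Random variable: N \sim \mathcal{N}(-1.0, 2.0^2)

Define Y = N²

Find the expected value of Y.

E[N²] = Var(N) + (E[N])² = 4 + 1 = 5

5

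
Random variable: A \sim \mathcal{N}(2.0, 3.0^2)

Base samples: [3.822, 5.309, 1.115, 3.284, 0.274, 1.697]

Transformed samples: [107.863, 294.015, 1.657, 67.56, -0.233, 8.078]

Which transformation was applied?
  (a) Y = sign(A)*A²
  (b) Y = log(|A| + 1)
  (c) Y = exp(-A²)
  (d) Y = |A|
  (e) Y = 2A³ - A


Checking option (e) Y = 2A³ - A:
  A = 3.822 -> Y = 107.863 ✓
  A = 5.309 -> Y = 294.015 ✓
  A = 1.115 -> Y = 1.657 ✓
All samples match this transformation.

(e) 2A³ - A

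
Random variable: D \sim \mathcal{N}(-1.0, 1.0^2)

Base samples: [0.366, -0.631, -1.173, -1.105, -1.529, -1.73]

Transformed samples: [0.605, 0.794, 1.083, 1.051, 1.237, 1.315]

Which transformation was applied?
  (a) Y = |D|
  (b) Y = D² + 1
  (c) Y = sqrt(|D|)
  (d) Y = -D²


Checking option (c) Y = sqrt(|D|):
  D = 0.366 -> Y = 0.605 ✓
  D = -0.631 -> Y = 0.794 ✓
  D = -1.173 -> Y = 1.083 ✓
All samples match this transformation.

(c) sqrt(|D|)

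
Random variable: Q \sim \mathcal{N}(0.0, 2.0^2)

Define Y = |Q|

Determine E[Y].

For X ~ N(0, 2.0²), E[|X|] = sigma * sqrt(2/pi)
= 2.0 * sqrt(2/pi) = 1.5957691

1.5957691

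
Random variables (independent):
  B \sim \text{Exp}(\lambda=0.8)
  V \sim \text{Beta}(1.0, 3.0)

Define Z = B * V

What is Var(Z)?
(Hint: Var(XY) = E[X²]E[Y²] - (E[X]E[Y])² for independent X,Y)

Var(XY) = E[X²]E[Y²] - (E[X]E[Y])²
E[B] = 1.25, Var(B) = 1.5625
E[V] = 0.25, Var(V) = 0.0375
E[B²] = 1.5625 + 1.25² = 3.125
E[V²] = 0.0375 + 0.25² = 0.1
Var(Z) = 3.125*0.1 - (1.25*0.25)²
= 0.3125 - 0.09765625 = 0.21484375

0.21484375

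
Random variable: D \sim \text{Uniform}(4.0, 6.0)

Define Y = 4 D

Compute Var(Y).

For Y = aD + b: Var(Y) = a² * Var(D)
Var(D) = (6 - 4)^2/12 = 0.33333333
Var(Y) = 4² * 0.33333333 = 16 * 0.33333333 = 5.3333333

5.3333333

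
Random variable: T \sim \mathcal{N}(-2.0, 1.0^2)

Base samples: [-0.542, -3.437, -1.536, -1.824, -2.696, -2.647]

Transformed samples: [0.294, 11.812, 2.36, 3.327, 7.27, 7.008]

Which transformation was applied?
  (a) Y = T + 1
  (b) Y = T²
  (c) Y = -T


Checking option (b) Y = T²:
  T = -0.542 -> Y = 0.294 ✓
  T = -3.437 -> Y = 11.812 ✓
  T = -1.536 -> Y = 2.36 ✓
All samples match this transformation.

(b) T²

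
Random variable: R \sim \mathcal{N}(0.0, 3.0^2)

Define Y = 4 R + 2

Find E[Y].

For Y = 4R + 2:
E[Y] = 4 * E[R] + 2
E[R] = 0.0 = 0
E[Y] = 4 * 0 + 2 = 2

2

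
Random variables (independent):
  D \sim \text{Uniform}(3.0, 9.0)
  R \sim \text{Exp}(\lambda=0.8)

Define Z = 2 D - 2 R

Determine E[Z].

E[Z] = 2*E[D] - 2*E[R]
E[D] = 6
E[R] = 1.25
E[Z] = 2*6 - 2*1.25 = 9.5

9.5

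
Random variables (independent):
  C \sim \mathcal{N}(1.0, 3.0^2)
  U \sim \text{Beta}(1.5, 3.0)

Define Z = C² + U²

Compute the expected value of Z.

E[Z] = E[C²] + E[U²]
E[C²] = Var(C) + E[C]² = 9 + 1 = 10
E[U²] = Var(U) + E[U]² = 0.04040404 + 0.11111111 = 0.15151515
E[Z] = 10 + 0.15151515 = 10.151515

10.151515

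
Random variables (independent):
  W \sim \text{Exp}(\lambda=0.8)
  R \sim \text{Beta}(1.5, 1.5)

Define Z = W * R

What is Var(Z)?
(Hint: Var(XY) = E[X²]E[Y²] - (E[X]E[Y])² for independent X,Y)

Var(XY) = E[X²]E[Y²] - (E[X]E[Y])²
E[W] = 1.25, Var(W) = 1.5625
E[R] = 0.5, Var(R) = 0.0625
E[W²] = 1.5625 + 1.25² = 3.125
E[R²] = 0.0625 + 0.5² = 0.3125
Var(Z) = 3.125*0.3125 - (1.25*0.5)²
= 0.9765625 - 0.390625 = 0.5859375

0.5859375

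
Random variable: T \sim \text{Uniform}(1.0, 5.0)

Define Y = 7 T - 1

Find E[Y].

For Y = 7T - 1:
E[Y] = 7 * E[T] - 1
E[T] = (1 + 5)/2 = 3
E[Y] = 7 * 3 - 1 = 20

20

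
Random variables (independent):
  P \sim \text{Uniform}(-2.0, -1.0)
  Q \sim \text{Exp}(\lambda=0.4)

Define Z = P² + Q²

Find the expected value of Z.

E[Z] = E[P²] + E[Q²]
E[P²] = Var(P) + E[P]² = 0.083333333 + 2.25 = 2.3333333
E[Q²] = Var(Q) + E[Q]² = 6.25 + 6.25 = 12.5
E[Z] = 2.3333333 + 12.5 = 14.833333

14.833333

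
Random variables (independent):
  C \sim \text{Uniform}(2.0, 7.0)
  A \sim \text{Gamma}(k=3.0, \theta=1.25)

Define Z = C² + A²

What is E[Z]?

E[Z] = E[C²] + E[A²]
E[C²] = Var(C) + E[C]² = 2.0833333 + 20.25 = 22.333333
E[A²] = Var(A) + E[A]² = 4.6875 + 14.0625 = 18.75
E[Z] = 22.333333 + 18.75 = 41.083333

41.083333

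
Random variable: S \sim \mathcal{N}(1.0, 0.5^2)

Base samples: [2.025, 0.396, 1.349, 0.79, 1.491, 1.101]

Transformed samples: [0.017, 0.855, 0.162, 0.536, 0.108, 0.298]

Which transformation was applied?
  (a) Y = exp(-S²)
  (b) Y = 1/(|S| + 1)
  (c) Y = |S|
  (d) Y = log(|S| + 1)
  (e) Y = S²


Checking option (a) Y = exp(-S²):
  S = 2.025 -> Y = 0.017 ✓
  S = 0.396 -> Y = 0.855 ✓
  S = 1.349 -> Y = 0.162 ✓
All samples match this transformation.

(a) exp(-S²)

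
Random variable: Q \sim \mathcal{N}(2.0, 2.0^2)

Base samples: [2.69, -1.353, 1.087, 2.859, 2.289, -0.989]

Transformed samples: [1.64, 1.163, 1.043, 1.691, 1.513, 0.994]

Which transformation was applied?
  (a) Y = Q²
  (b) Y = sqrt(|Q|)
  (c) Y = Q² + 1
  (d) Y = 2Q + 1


Checking option (b) Y = sqrt(|Q|):
  Q = 2.69 -> Y = 1.64 ✓
  Q = -1.353 -> Y = 1.163 ✓
  Q = 1.087 -> Y = 1.043 ✓
All samples match this transformation.

(b) sqrt(|Q|)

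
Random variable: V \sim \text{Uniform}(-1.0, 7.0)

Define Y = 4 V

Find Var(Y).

For Y = aV + b: Var(Y) = a² * Var(V)
Var(V) = (7 + 1)^2/12 = 5.3333333
Var(Y) = 4² * 5.3333333 = 16 * 5.3333333 = 85.333333

85.333333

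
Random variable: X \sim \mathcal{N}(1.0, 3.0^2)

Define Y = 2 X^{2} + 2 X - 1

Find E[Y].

E[Y] = 2*E[X²] + 2*E[X] - 1
E[X] = 1
E[X²] = Var(X) + (E[X])² = 9 + 1 = 10
E[Y] = 2*10 + 2*1 - 1 = 21

21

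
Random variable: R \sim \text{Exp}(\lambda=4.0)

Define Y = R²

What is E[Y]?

E[R²] = Var(R) + (E[R])² = 0.0625 + 0.0625 = 0.125

0.125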